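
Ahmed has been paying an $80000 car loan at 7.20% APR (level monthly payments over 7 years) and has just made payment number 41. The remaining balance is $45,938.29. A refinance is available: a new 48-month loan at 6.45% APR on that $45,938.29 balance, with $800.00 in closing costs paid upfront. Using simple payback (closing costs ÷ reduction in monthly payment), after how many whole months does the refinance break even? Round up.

Current payment = 80,000 × 7.2%/12 / (1 − (1+0.0060000)^−84) = $1,215.25.
Refinanced payment = 45,938.29 × 0.0053750 / (1 − (1+0.0053750)^−48) = $1,088.37.
Monthly savings = $1,215.25 − $1,088.37 = $126.88.
Break-even = $800.00 / $126.88 = 6.31 → 7 months.

7 months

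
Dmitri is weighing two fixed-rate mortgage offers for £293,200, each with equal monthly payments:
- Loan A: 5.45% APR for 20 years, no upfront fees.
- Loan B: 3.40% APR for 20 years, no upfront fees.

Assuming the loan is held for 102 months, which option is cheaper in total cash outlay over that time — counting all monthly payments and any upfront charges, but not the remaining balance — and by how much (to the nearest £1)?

Loan A: monthly rate = 5.45%/12 = 0.0045417; payment = 293,200 × 0.0045417 / (1 − (1+0.0045417)^−240) = £2,008.61.
Loan B: monthly rate = 3.4%/12 = 0.0028333; payment = 293,200 × 0.0028333 / (1 − (1+0.0028333)^−240) = £1,685.41.
Over 102 months: Loan A costs 102 × £2,008.61 = £204,878.22; Loan B costs 102 × £1,685.41 = £171,911.82.
Loan B is cheaper by £204,878.22 − £171,911.82 = £32,966.40.

Loan B by £32,966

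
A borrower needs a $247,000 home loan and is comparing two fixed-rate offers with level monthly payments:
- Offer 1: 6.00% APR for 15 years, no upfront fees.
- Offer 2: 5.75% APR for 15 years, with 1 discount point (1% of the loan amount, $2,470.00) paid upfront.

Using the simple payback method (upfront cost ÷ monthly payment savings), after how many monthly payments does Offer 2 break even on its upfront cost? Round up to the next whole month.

75 months

Offer 1: monthly rate = 6%/12 = 0.0050000; payment = 247,000 × 0.0050000 / (1 − (1+0.0050000)^−180) = $2,084.33.
Offer 2: at 5.75% the monthly rate is 0.0047917, so the payment is 247,000 × 0.0047917 / (1 − 1.0047917^−180) = $2,051.11.
Monthly savings = $2,084.33 − $2,051.11 = $33.22.
Break-even = $2,470.00 / $33.22 = 74.35 → 75 months.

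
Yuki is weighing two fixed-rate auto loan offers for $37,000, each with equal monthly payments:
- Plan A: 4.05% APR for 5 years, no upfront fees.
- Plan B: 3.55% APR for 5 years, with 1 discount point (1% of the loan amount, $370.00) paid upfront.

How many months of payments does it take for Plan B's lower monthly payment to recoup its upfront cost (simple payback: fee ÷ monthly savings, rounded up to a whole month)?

Plan A: monthly rate = 4.05%/12 = 0.0033750; payment = 37,000 × 0.0033750 / (1 − (1+0.0033750)^−60) = $682.25.
Plan B: monthly rate = 3.55%/12 = 0.0029583; payment = 37,000 × 0.0029583 / (1 − (1+0.0029583)^−60) = $673.92.
Monthly savings = $682.25 − $673.92 = $8.33.
Break-even = $370.00 / $8.33 = 44.42 → 45 months.

45 months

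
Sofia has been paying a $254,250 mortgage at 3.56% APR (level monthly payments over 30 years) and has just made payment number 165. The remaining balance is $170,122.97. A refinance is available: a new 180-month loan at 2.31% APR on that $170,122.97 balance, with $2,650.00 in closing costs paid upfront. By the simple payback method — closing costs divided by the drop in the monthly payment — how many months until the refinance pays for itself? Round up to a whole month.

Current payment = 254,250 × 3.56%/12 / (1 − (1+0.0029667)^−360) = $1,150.23.
Refinanced payment = 170,122.97 × 0.0019250 / (1 − (1+0.0019250)^−180) = $1,119.21.
Monthly savings = $1,150.23 − $1,119.21 = $31.02.
Break-even = $2,650.00 / $31.02 = 85.43 → 86 months.

86 months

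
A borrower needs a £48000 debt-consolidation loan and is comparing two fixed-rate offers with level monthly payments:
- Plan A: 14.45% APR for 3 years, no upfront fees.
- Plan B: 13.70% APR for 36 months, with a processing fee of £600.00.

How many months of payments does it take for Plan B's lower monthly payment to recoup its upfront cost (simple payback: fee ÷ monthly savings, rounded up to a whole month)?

35 months

Plan A: at 14.45% the monthly rate is 0.0120417, so the payment is 48,000 × 0.0120417 / (1 − 1.0120417^−36) = £1,651.04.
Plan B: monthly rate = 13.7%/12 = 0.0114167; payment = 48,000 × 0.0114167 / (1 − (1+0.0114167)^−36) = £1,633.54.
Monthly savings = £1,651.04 − £1,633.54 = £17.50.
Break-even = £600.00 / £17.50 = 34.29 → 35 months.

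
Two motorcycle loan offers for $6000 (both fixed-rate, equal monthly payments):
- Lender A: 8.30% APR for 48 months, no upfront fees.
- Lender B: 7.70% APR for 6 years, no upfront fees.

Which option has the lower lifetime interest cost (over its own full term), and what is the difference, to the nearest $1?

Lender A by $440

Lender A: monthly rate = 8.3%/12 = 0.0069167; payment = 6,000 × 0.0069167 / (1 − (1+0.0069167)^−48) = $147.32.
Total interest on Lender A = 48 × $147.32 − $6,000 = $1,071.36.
Lender B: at 7.70% the monthly rate is 0.0064167, so the payment is 6,000 × 0.0064167 / (1 − 1.0064167^−72) = $104.32.
Total interest on Lender B = 72 × $104.32 − $6,000 = $1,511.04.
Lender A is lower by $439.68.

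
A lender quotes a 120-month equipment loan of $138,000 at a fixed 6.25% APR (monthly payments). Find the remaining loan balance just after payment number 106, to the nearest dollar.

$20,868

With monthly rate i = 6.25%/12 = 0.0052083, the balance after k of n payments is P · [(1+i)^n − (1+i)^k] / [(1+i)^n − 1].
(1+0.0052083)^120 = 1.86521817 and (1+0.0052083)^106 = 1.73438102, so the balance is 138,000 × (1.86521817 − 1.73438102) / (1.86521817 − 1) = $20,868.18.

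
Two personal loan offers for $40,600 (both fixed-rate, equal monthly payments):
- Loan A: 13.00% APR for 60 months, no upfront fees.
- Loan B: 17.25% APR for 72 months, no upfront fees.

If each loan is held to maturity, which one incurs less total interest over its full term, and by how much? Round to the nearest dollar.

Loan A: monthly rate = 13%/12 = 0.0108333; payment = 40,600 × 0.0108333 / (1 − (1+0.0108333)^−60) = $923.77.
Total interest on Loan A = 60 × $923.77 − $40,600 = $14,826.20.
Loan B: at 17.25% the monthly rate is 0.0143750, so the payment is 40,600 × 0.0143750 / (1 − 1.0143750^−72) = $908.87.
Total interest on Loan B = 72 × $908.87 − $40,600 = $24,838.64.
Loan A is lower by $10,012.44.

Loan A by $10,012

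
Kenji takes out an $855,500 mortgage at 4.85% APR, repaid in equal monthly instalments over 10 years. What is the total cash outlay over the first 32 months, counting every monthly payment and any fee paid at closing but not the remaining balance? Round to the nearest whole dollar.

At 4.85% the monthly rate is 0.0040417, so the payment is 855,500 × 0.0040417 / (1 − 1.0040417^−120) = $9,011.31.
Total outlay = 32 × $9,011.31 = $288,361.92.

$288,362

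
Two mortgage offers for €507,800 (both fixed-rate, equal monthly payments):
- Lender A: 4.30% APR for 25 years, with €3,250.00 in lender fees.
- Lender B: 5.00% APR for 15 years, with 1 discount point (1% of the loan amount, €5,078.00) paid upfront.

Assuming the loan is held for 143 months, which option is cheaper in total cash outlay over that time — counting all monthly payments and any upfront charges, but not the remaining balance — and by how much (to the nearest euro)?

Lender A: monthly rate = 4.3%/12 = 0.0035833; payment = 507,800 × 0.0035833 / (1 − (1+0.0035833)^−300) = €2,765.18.
Lender B: at 5.00% the monthly rate is 0.0041667, so the payment is 507,800 × 0.0041667 / (1 − 1.0041667^−180) = €4,015.65.
Over 143 months: Lender A costs 143 × €2,765.18 + €3,250.00 = €398,670.74; Lender B costs 143 × €4,015.65 + €5,078.00 = €579,315.95.
Lender A is cheaper by €579,315.95 − €398,670.74 = €180,645.21.

Lender A by €180,645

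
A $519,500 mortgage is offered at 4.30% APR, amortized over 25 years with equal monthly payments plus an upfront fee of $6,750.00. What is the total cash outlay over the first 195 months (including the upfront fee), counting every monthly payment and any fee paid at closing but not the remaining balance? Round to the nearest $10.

$558,380

Monthly rate = 4.3%/12 = 0.0035833; payment = 519,500 × 0.0035833 / (1 − (1+0.0035833)^−300) = $2,828.89.
Total outlay = 195 × $2,828.89 + $6,750.00 = $558,383.55.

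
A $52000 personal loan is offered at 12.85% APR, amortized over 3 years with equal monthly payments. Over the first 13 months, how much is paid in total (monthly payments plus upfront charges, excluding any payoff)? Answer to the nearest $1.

Monthly rate = 12.85%/12 = 0.0107083; payment = 52,000 × 0.0107083 / (1 − (1+0.0107083)^−36) = $1,748.33.
Total outlay = 13 × $1,748.33 = $22,728.29.

$22,728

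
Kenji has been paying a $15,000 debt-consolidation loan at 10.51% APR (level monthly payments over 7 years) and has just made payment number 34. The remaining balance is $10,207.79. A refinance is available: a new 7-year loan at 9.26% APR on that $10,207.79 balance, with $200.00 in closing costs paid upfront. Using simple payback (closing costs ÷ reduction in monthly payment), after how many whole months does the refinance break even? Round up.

3 months

Current payment = 15,000 × 10.51%/12 / (1 − (1+0.0087583)^−84) = $252.99.
Refinanced payment = 10,207.79 × 0.0077167 / (1 − (1+0.0077167)^−84) = $165.58.
Monthly savings = $252.99 − $165.58 = $87.41.
Break-even = $200.00 / $87.41 = 2.29 → 3 months.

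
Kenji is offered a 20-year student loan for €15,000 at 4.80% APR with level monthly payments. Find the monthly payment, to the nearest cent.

€97.34

Monthly rate = 4.8%/12 = 0.0040000; payment = 15,000 × 0.0040000 / (1 − (1+0.0040000)^−240) = €97.34.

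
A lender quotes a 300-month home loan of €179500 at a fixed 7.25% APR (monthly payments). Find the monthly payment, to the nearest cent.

€1,297.44

At 7.25% the monthly rate is 0.0060417, so the payment is 179,500 × 0.0060417 / (1 − 1.0060417^−300) = €1,297.44.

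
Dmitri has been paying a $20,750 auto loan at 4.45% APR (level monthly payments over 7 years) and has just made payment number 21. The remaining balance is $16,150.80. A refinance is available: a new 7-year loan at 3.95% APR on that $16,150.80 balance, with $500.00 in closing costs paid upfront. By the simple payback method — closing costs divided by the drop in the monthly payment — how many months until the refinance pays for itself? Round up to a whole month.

Current payment = 20,750 × 4.45%/12 / (1 − (1+0.0037083)^−84) = $287.95.
Refinanced payment = 16,150.80 × 0.0032917 / (1 − (1+0.0032917)^−84) = $220.39.
Monthly savings = $287.95 − $220.39 = $67.56.
Break-even = $500.00 / $67.56 = 7.40 → 8 months.

8 months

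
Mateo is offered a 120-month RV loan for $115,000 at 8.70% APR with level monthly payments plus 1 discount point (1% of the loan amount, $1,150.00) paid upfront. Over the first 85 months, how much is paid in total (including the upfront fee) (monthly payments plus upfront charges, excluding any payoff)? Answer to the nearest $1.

$123,394

Monthly rate = 8.7%/12 = 0.0072500; payment = 115,000 × 0.0072500 / (1 − (1+0.0072500)^−120) = $1,438.17.
Total outlay = 85 × $1,438.17 + $1,150.00 = $123,394.45.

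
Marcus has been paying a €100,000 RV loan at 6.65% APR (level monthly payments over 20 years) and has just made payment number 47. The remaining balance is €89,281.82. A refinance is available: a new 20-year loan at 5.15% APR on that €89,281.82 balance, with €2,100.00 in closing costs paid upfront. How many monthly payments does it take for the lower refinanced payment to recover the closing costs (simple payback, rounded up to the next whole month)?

Current payment = 100,000 × 6.65%/12 / (1 − (1+0.0055417)^−240) = €754.43.
Refinanced payment = 89,281.82 × 0.0042917 / (1 − (1+0.0042917)^−240) = €596.64.
Monthly savings = €754.43 − €596.64 = €157.79.
Break-even = €2,100.00 / €157.79 = 13.31 → 14 months.

14 months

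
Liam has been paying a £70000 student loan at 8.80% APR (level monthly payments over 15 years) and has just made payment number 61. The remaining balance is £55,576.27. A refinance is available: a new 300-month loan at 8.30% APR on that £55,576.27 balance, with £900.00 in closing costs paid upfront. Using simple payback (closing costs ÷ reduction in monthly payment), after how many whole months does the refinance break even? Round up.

Current payment = 70,000 × 8.8%/12 / (1 − (1+0.0073333)^−180) = £701.68.
Refinanced payment = 55,576.27 × 0.0069167 / (1 − (1+0.0069167)^−300) = £440.05.
Monthly savings = £701.68 − £440.05 = £261.63.
Break-even = £900.00 / £261.63 = 3.44 → 4 months.

4 months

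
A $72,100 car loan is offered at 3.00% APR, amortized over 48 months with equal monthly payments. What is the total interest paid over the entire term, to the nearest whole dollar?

Monthly rate = 3%/12 = 0.0025000; payment = 72,100 × 0.0025000 / (1 − (1+0.0025000)^−48) = $1,595.88.
Total paid = 48 × $1,595.88 = $76,602.24; interest = $76,602.24 − $72,100 = $4,502.24.

$4,502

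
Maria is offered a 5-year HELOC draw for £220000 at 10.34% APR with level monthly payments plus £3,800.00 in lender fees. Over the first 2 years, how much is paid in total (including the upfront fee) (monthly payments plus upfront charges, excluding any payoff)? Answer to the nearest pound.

Monthly rate = 10.34%/12 = 0.0086167; payment = 220,000 × 0.0086167 / (1 − (1+0.0086167)^−60) = £4,711.24.
Total outlay = 24 × £4,711.24 + £3,800.00 = £116,869.76.

£116,870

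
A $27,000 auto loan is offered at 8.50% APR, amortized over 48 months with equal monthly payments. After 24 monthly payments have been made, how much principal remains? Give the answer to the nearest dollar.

With monthly rate i = 8.5%/12 = 0.0070833, the balance after k of n payments is P · [(1+i)^n − (1+i)^k] / [(1+i)^n − 1].
(1+0.0070833)^48 = 1.40326475 and (1+0.0070833)^24 = 1.18459476, so the balance is 27,000 × (1.40326475 − 1.18459476) / (1.40326475 − 1) = $14,640.73.

$14,641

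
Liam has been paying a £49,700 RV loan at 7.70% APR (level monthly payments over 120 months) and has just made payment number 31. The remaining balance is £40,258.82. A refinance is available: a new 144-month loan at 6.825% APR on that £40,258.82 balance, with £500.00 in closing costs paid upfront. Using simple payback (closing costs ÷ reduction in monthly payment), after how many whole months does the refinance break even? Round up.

3 months

Current payment = 49,700 × 7.7%/12 / (1 − (1+0.0064167)^−120) = £595.15.
Refinanced payment = 40,258.82 × 0.0056875 / (1 − (1+0.0056875)^−144) = £410.27.
Monthly savings = £595.15 − £410.27 = £184.88.
Break-even = £500.00 / £184.88 = 2.70 → 3 months.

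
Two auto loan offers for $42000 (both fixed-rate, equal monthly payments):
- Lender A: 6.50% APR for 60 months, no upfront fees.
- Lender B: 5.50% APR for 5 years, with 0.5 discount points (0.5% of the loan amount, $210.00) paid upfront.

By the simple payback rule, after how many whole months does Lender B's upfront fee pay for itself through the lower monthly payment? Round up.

11 months

Lender A: monthly rate = 6.5%/12 = 0.0054167; payment = 42,000 × 0.0054167 / (1 − (1+0.0054167)^−60) = $821.78.
Lender B: at 5.50% the monthly rate is 0.0045833, so the payment is 42,000 × 0.0045833 / (1 − 1.0045833^−60) = $802.25.
Monthly savings = $821.78 − $802.25 = $19.53.
Break-even = $210.00 / $19.53 = 10.75 → 11 months.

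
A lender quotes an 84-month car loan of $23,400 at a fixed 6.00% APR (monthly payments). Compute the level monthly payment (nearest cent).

$341.84

At 6.00% the monthly rate is 0.0050000, so the payment is 23,400 × 0.0050000 / (1 − 1.0050000^−84) = $341.84.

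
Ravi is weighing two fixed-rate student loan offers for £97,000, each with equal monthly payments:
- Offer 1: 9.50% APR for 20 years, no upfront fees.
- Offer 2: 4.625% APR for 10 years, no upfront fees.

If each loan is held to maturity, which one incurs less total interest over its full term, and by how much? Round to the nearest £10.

Offer 2 by £95,660

Offer 1: monthly rate = 9.5%/12 = 0.0079167; payment = 97,000 × 0.0079167 / (1 − (1+0.0079167)^−240) = £904.17.
Total interest on Offer 1 = 240 × £904.17 − £97,000 = £120,000.80.
Offer 2: monthly rate = 4.625%/12 = 0.0038542; payment = 97,000 × 0.0038542 / (1 − (1+0.0038542)^−120) = £1,011.15.
Total interest on Offer 2 = 120 × £1,011.15 − £97,000 = £24,338.00.
Offer 2 is lower by £95,662.80.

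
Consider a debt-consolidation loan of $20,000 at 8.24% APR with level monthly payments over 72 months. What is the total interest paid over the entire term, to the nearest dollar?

Monthly rate = 8.24%/12 = 0.0068667; payment = 20,000 × 0.0068667 / (1 − (1+0.0068667)^−72) = $353.01.
Total paid = 72 × $353.01 = $25,416.72; interest = $25,416.72 − $20,000 = $5,416.72.

$5,417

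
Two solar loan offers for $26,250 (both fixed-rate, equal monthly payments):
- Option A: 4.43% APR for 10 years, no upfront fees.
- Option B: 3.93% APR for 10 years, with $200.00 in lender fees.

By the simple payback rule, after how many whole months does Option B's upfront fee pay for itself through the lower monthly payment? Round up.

Option A: at 4.43% the monthly rate is 0.0036917, so the payment is 26,250 × 0.0036917 / (1 − 1.0036917^−120) = $271.17.
Option B: monthly rate = 3.93%/12 = 0.0032750; payment = 26,250 × 0.0032750 / (1 − (1+0.0032750)^−120) = $264.90.
Monthly savings = $271.17 − $264.90 = $6.27.
Break-even = $200.00 / $6.27 = 31.90 → 32 months.

32 months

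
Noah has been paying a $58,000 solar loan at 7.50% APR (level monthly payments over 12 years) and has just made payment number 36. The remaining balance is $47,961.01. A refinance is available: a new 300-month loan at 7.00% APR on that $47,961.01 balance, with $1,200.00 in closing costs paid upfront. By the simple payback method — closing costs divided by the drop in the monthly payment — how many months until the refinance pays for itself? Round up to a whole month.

5 months

Current payment = 58,000 × 7.5%/12 / (1 − (1+0.0062500)^−144) = $612.03.
Refinanced payment = 47,961.01 × 0.0058333 / (1 − (1+0.0058333)^−300) = $338.98.
Monthly savings = $612.03 − $338.98 = $273.05.
Break-even = $1,200.00 / $273.05 = 4.39 → 5 months.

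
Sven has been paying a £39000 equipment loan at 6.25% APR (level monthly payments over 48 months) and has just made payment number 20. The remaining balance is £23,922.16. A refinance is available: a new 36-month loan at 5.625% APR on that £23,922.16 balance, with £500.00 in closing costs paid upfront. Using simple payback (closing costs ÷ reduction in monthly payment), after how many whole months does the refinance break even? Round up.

Current payment = 39,000 × 6.25%/12 / (1 − (1+0.0052083)^−48) = £920.39.
Refinanced payment = 23,922.16 × 0.0046875 / (1 − (1+0.0046875)^−36) = £723.70.
Monthly savings = £920.39 − £723.70 = £196.69.
Break-even = £500.00 / £196.69 = 2.54 → 3 months.

3 months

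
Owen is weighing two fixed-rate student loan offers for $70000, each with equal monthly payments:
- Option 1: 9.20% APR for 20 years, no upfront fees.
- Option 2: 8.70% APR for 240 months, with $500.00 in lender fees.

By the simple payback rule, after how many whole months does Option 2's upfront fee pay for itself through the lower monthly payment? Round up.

23 months

Option 1: at 9.20% the monthly rate is 0.0076667, so the payment is 70,000 × 0.0076667 / (1 − 1.0076667^−240) = $638.84.
Option 2: monthly rate = 8.7%/12 = 0.0072500; payment = 70,000 × 0.0072500 / (1 − (1+0.0072500)^−240) = $616.37.
Monthly savings = $638.84 − $616.37 = $22.47.
Break-even = $500.00 / $22.47 = 22.25 → 23 months.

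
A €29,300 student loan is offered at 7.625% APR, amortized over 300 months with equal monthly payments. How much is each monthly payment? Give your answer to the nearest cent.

€218.91

At 7.625% the monthly rate is 0.0063542, so the payment is 29,300 × 0.0063542 / (1 − 1.0063542^−300) = €218.91.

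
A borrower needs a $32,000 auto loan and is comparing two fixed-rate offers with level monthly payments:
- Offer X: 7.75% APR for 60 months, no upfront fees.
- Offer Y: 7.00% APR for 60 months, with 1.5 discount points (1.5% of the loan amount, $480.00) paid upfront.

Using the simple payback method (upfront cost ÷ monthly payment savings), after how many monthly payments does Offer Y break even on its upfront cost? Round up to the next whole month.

Offer X: at 7.75% the monthly rate is 0.0064583, so the payment is 32,000 × 0.0064583 / (1 − 1.0064583^−60) = $645.02.
Offer Y: at 7.00% the monthly rate is 0.0058333, so the payment is 32,000 × 0.0058333 / (1 − 1.0058333^−60) = $633.64.
Monthly savings = $645.02 − $633.64 = $11.38.
Break-even = $480.00 / $11.38 = 42.18 → 43 months.

43 months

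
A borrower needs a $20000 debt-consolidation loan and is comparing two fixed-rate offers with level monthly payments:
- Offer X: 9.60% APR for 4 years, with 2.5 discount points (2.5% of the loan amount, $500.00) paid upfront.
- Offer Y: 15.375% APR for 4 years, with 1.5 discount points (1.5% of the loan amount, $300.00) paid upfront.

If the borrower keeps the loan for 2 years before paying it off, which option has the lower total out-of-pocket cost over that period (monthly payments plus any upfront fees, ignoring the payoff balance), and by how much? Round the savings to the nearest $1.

Offer X by $1,168

Offer X: monthly rate = 9.6%/12 = 0.0080000; payment = 20,000 × 0.0080000 / (1 − (1+0.0080000)^−48) = $503.42.
Offer Y: monthly rate = 15.375%/12 = 0.0128125; payment = 20,000 × 0.0128125 / (1 − (1+0.0128125)^−48) = $560.42.
Over 24 months: Offer X costs 24 × $503.42 + $500.00 = $12,582.08; Offer Y costs 24 × $560.42 + $300.00 = $13,750.08.
Offer X is cheaper by $13,750.08 − $12,582.08 = $1,168.00.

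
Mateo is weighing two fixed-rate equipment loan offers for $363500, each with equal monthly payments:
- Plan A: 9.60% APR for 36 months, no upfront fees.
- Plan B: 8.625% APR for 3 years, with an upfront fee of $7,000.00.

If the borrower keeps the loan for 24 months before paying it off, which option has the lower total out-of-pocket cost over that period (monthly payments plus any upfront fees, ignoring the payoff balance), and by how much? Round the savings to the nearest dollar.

Plan A: monthly rate = 9.6%/12 = 0.0080000; payment = 363,500 × 0.0080000 / (1 − (1+0.0080000)^−36) = $11,660.98.
Plan B: at 8.625% the monthly rate is 0.0071875, so the payment is 363,500 × 0.0071875 / (1 − 1.0071875^−36) = $11,495.87.
Over 24 months: Plan A costs 24 × $11,660.98 = $279,863.52; Plan B costs 24 × $11,495.87 + $7,000.00 = $282,900.88.
Plan A is cheaper by $282,900.88 − $279,863.52 = $3,037.36.

Plan A by $3,037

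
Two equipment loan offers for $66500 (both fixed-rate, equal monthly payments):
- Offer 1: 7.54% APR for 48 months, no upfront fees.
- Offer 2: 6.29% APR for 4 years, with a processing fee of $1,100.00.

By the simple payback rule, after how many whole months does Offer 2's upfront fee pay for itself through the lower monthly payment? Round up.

Offer 1: at 7.54% the monthly rate is 0.0062833, so the payment is 66,500 × 0.0062833 / (1 − 1.0062833^−48) = $1,609.14.
Offer 2: at 6.29% the monthly rate is 0.0052417, so the payment is 66,500 × 0.0052417 / (1 − 1.0052417^−48) = $1,570.61.
Monthly savings = $1,609.14 − $1,570.61 = $38.53.
Break-even = $1,100.00 / $38.53 = 28.55 → 29 months.

29 months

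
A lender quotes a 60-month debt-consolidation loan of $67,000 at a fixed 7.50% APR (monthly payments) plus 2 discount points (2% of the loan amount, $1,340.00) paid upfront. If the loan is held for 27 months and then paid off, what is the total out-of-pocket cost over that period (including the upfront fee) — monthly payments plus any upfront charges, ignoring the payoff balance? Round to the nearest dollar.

At 7.50% the monthly rate is 0.0062500, so the payment is 67,000 × 0.0062500 / (1 − 1.0062500^−60) = $1,342.54.
Total outlay = 27 × $1,342.54 + $1,340.00 = $37,588.58.

$37,589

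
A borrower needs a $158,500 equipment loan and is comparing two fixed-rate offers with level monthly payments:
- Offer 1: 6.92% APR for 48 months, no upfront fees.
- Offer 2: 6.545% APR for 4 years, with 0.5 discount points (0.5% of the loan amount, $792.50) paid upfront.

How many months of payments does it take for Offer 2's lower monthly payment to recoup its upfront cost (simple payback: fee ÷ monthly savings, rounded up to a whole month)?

29 months

Offer 1: monthly rate = 6.92%/12 = 0.0057667; payment = 158,500 × 0.0057667 / (1 − (1+0.0057667)^−48) = $3,789.60.
Offer 2: at 6.545% the monthly rate is 0.0054542, so the payment is 158,500 × 0.0054542 / (1 − 1.0054542^−48) = $3,762.11.
Monthly savings = $3,789.60 − $3,762.11 = $27.49.
Break-even = $792.50 / $27.49 = 28.83 → 29 months.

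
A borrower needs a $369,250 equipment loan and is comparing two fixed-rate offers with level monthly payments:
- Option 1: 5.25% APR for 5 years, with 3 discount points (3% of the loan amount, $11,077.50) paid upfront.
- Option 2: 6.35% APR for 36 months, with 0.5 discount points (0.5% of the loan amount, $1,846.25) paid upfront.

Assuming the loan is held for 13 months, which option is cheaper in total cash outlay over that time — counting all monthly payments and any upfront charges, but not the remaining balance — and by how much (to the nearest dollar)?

Option 1 by $46,427

Option 1: monthly rate = 5.25%/12 = 0.0043750; payment = 369,250 × 0.0043750 / (1 − (1+0.0043750)^−60) = $7,010.57.
Option 2: monthly rate = 6.35%/12 = 0.0052917; payment = 369,250 × 0.0052917 / (1 − (1+0.0052917)^−36) = $11,291.95.
Over 13 months: Option 1 costs 13 × $7,010.57 + $11,077.50 = $102,214.91; Option 2 costs 13 × $11,291.95 + $1,846.25 = $148,641.60.
Option 1 is cheaper by $148,641.60 − $102,214.91 = $46,426.69.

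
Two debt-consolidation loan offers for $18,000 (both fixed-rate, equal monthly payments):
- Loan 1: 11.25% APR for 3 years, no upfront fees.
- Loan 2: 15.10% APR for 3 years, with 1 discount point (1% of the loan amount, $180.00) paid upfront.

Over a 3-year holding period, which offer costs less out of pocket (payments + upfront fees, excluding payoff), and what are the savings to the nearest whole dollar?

Loan 1: at 11.25% the monthly rate is 0.0093750, so the payment is 18,000 × 0.0093750 / (1 − 1.0093750^−36) = $591.43.
Loan 2: monthly rate = 15.1%/12 = 0.0125833; payment = 18,000 × 0.0125833 / (1 − (1+0.0125833)^−36) = $624.86.
Over 36 months: Loan 1 costs 36 × $591.43 = $21,291.48; Loan 2 costs 36 × $624.86 + $180.00 = $22,674.96.
Loan 1 is cheaper by $22,674.96 − $21,291.48 = $1,383.48.

Loan 1 by $1,383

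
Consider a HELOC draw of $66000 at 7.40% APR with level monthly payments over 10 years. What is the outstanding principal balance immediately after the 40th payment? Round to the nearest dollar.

With monthly rate i = 7.4%/12 = 0.0061667, the balance after k of n payments is P · [(1+i)^n − (1+i)^k] / [(1+i)^n − 1].
(1+0.0061667)^120 = 2.09117827 and (1+0.0061667)^40 = 1.27878348, so the balance is 66,000 × (2.09117827 − 1.27878348) / (2.09117827 − 1) = $49,137.76.

$49,138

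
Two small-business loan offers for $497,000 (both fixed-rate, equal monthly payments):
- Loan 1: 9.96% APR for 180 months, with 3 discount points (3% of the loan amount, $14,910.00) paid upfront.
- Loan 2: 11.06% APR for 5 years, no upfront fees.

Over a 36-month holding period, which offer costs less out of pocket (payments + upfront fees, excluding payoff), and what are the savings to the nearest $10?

Loan 1: at 9.96% the monthly rate is 0.0083000, so the payment is 497,000 × 0.0083000 / (1 − 1.0083000^−180) = $5,328.63.
Loan 2: monthly rate = 11.06%/12 = 0.0092167; payment = 497,000 × 0.0092167 / (1 − (1+0.0092167)^−60) = $10,820.86.
Over 36 months: Loan 1 costs 36 × $5,328.63 + $14,910.00 = $206,740.68; Loan 2 costs 36 × $10,820.86 = $389,550.96.
Loan 1 is cheaper by $389,550.96 − $206,740.68 = $182,810.28.

Loan 1 by $182,810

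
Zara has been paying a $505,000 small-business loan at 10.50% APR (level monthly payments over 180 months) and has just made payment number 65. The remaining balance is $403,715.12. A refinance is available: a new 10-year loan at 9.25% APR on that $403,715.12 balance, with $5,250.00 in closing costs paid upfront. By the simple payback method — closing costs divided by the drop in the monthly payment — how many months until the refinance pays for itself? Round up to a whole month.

13 months

Current payment = 505,000 × 10.5%/12 / (1 − (1+0.0087500)^−180) = $5,582.26.
Refinanced payment = 403,715.12 × 0.0077083 / (1 − (1+0.0077083)^−120) = $5,168.87.
Monthly savings = $5,582.26 − $5,168.87 = $413.39.
Break-even = $5,250.00 / $413.39 = 12.70 → 13 months.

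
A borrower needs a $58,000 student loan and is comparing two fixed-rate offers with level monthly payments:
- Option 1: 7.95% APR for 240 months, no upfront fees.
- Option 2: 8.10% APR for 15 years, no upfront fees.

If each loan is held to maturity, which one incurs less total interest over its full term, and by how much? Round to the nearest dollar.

Option 1: at 7.95% the monthly rate is 0.0066250, so the payment is 58,000 × 0.0066250 / (1 − 1.0066250^−240) = $483.33.
Total interest on Option 1 = 240 × $483.33 − $58,000 = $57,999.20.
Option 2: at 8.10% the monthly rate is 0.0067500, so the payment is 58,000 × 0.0067500 / (1 − 1.0067500^−180) = $557.63.
Total interest on Option 2 = 180 × $557.63 − $58,000 = $42,373.40.
Option 2 is lower by $15,625.80.

Option 2 by $15,626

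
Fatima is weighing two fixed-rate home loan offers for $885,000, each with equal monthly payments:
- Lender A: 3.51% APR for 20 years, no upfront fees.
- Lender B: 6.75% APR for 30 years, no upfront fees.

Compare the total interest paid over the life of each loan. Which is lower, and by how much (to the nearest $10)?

Lender A by $833,510

Lender A: monthly rate = 3.51%/12 = 0.0029250; payment = 885,000 × 0.0029250 / (1 − (1+0.0029250)^−240) = $5,137.19.
Total interest on Lender A = 240 × $5,137.19 − $885,000 = $347,925.60.
Lender B: at 6.75% the monthly rate is 0.0056250, so the payment is 885,000 × 0.0056250 / (1 − 1.0056250^−360) = $5,740.09.
Total interest on Lender B = 360 × $5,740.09 − $885,000 = $1,181,432.40.
Lender A is lower by $833,506.80.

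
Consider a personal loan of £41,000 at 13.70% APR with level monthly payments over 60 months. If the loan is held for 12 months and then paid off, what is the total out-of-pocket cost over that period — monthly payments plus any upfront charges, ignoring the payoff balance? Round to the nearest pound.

Monthly rate = 13.7%/12 = 0.0114167; payment = 41,000 × 0.0114167 / (1 − (1+0.0114167)^−60) = £947.63.
Total outlay = 12 × £947.63 = £11,371.56.

£11,372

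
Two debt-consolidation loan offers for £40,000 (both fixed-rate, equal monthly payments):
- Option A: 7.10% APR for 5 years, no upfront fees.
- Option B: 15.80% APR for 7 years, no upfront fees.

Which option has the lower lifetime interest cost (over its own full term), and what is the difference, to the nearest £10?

Option A: monthly rate = 7.1%/12 = 0.0059167; payment = 40,000 × 0.0059167 / (1 − (1+0.0059167)^−60) = £793.94.
Total interest on Option A = 60 × £793.94 − £40,000 = £7,636.40.
Option B: at 15.80% the monthly rate is 0.0131667, so the payment is 40,000 × 0.0131667 / (1 − 1.0131667^−84) = £789.93.
Total interest on Option B = 84 × £789.93 − £40,000 = £26,354.12.
Option A is lower by £18,717.72.

Option A by £18,720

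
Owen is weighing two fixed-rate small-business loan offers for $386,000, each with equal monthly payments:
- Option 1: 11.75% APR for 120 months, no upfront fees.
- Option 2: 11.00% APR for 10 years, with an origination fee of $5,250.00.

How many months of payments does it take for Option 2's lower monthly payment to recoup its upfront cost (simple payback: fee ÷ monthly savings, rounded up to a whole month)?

Option 1: at 11.75% the monthly rate is 0.0097917, so the payment is 386,000 × 0.0097917 / (1 − 1.0097917^−120) = $5,482.34.
Option 2: at 11.00% the monthly rate is 0.0091667, so the payment is 386,000 × 0.0091667 / (1 − 1.0091667^−120) = $5,317.15.
Monthly savings = $5,482.34 − $5,317.15 = $165.19.
Break-even = $5,250.00 / $165.19 = 31.78 → 32 months.

32 months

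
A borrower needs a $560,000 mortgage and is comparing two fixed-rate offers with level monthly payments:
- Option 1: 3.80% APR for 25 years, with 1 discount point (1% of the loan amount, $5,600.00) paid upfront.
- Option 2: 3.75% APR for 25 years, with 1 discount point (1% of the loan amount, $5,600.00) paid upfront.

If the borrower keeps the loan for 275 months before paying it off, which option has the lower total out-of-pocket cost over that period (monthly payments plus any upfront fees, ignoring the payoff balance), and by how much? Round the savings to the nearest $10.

Option 2 by $4,200

Option 1: monthly rate = 3.8%/12 = 0.0031667; payment = 560,000 × 0.0031667 / (1 − (1+0.0031667)^−300) = $2,894.40.
Option 2: monthly rate = 3.75%/12 = 0.0031250; payment = 560,000 × 0.0031250 / (1 − (1+0.0031250)^−300) = $2,879.13.
Over 275 months: Option 1 costs 275 × $2,894.40 + $5,600.00 = $801,560.00; Option 2 costs 275 × $2,879.13 + $5,600.00 = $797,360.75.
Option 2 is cheaper by $801,560.00 − $797,360.75 = $4,199.25.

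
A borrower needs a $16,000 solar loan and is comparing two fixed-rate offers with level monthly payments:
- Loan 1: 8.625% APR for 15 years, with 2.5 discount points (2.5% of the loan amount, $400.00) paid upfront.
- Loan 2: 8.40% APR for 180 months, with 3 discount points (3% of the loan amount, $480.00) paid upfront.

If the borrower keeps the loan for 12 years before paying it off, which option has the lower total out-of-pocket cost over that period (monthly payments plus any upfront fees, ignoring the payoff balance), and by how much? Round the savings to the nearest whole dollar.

Loan 2 by $224

Loan 1: monthly rate = 8.625%/12 = 0.0071875; payment = 16,000 × 0.0071875 / (1 − (1+0.0071875)^−180) = $158.73.
Loan 2: at 8.40% the monthly rate is 0.0070000, so the payment is 16,000 × 0.0070000 / (1 − 1.0070000^−180) = $156.62.
Over 144 months: Loan 1 costs 144 × $158.73 + $400.00 = $23,257.12; Loan 2 costs 144 × $156.62 + $480.00 = $23,033.28.
Loan 2 is cheaper by $23,257.12 − $23,033.28 = $223.84.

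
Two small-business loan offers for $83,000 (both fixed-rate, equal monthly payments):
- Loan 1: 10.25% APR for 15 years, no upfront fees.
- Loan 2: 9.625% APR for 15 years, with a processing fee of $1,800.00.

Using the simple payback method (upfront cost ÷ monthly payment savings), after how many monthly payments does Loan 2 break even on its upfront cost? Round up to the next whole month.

57 months

Loan 1: at 10.25% the monthly rate is 0.0085417, so the payment is 83,000 × 0.0085417 / (1 − 1.0085417^−180) = $904.66.
Loan 2: monthly rate = 9.625%/12 = 0.0080208; payment = 83,000 × 0.0080208 / (1 − (1+0.0080208)^−180) = $872.98.
Monthly savings = $904.66 − $872.98 = $31.68.
Break-even = $1,800.00 / $31.68 = 56.82 → 57 months.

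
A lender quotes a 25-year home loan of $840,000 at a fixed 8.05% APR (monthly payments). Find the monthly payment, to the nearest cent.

$6,511.10

At 8.05% the monthly rate is 0.0067083, so the payment is 840,000 × 0.0067083 / (1 − 1.0067083^−300) = $6,511.10.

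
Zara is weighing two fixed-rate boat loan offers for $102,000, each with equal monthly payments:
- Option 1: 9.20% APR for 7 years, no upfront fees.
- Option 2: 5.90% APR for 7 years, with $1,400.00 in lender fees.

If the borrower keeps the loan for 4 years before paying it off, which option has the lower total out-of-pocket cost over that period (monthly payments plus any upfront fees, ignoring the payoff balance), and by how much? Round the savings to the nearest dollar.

Option 2 by $6,581

Option 1: monthly rate = 9.2%/12 = 0.0076667; payment = 102,000 × 0.0076667 / (1 − (1+0.0076667)^−84) = $1,651.46.
Option 2: at 5.90% the monthly rate is 0.0049167, so the payment is 102,000 × 0.0049167 / (1 − 1.0049167^−84) = $1,485.19.
Over 48 months: Option 1 costs 48 × $1,651.46 = $79,270.08; Option 2 costs 48 × $1,485.19 + $1,400.00 = $72,689.12.
Option 2 is cheaper by $79,270.08 − $72,689.12 = $6,580.96.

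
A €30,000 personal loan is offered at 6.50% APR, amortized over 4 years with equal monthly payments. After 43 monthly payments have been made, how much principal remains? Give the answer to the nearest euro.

€3,500

With monthly rate i = 6.5%/12 = 0.0054167, the balance after k of n payments is P · [(1+i)^n − (1+i)^k] / [(1+i)^n − 1].
(1+0.0054167)^48 = 1.29602044 and (1+0.0054167)^43 = 1.26148313, so the balance is 30,000 × (1.29602044 − 1.26148313) / (1.29602044 − 1) = €3,500.16.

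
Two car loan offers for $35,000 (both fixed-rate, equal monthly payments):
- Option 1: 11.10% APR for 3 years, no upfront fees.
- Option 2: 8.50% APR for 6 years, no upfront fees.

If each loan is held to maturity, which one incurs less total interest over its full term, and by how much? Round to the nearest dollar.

Option 1: monthly rate = 11.1%/12 = 0.0092500; payment = 35,000 × 0.0092500 / (1 − (1+0.0092500)^−36) = $1,147.51.
Total interest on Option 1 = 36 × $1,147.51 − $35,000 = $6,310.36.
Option 2: monthly rate = 8.5%/12 = 0.0070833; payment = 35,000 × 0.0070833 / (1 − (1+0.0070833)^−72) = $622.24.
Total interest on Option 2 = 72 × $622.24 − $35,000 = $9,801.28.
Option 1 is lower by $3,490.92.

Option 1 by $3,491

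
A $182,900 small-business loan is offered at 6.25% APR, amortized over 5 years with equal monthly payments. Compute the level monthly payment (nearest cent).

$3,557.27

Monthly rate = 6.25%/12 = 0.0052083; payment = 182,900 × 0.0052083 / (1 − (1+0.0052083)^−60) = $3,557.27.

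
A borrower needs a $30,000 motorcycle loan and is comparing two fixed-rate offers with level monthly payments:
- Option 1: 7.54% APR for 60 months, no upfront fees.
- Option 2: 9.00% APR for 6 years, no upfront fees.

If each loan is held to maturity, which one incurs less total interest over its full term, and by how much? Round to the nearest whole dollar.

Option 1 by $2,833

Option 1: at 7.54% the monthly rate is 0.0062833, so the payment is 30,000 × 0.0062833 / (1 − 1.0062833^−60) = $601.71.
Total interest on Option 1 = 60 × $601.71 − $30,000 = $6,102.60.
Option 2: at 9.00% the monthly rate is 0.0075000, so the payment is 30,000 × 0.0075000 / (1 − 1.0075000^−72) = $540.77.
Total interest on Option 2 = 72 × $540.77 − $30,000 = $8,935.44.
Option 1 is lower by $2,832.84.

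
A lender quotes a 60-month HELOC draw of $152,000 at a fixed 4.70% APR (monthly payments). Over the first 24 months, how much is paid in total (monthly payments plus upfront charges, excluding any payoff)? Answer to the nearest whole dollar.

$68,342

Monthly rate = 4.7%/12 = 0.0039167; payment = 152,000 × 0.0039167 / (1 − (1+0.0039167)^−60) = $2,847.58.
Total outlay = 24 × $2,847.58 = $68,341.92.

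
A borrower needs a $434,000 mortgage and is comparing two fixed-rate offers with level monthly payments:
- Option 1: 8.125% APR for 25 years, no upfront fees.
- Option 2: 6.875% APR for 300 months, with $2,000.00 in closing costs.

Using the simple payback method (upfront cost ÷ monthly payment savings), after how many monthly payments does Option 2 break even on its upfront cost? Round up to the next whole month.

Option 1: monthly rate = 8.125%/12 = 0.0067708; payment = 434,000 × 0.0067708 / (1 − (1+0.0067708)^−300) = $3,385.70.
Option 2: monthly rate = 6.875%/12 = 0.0057292; payment = 434,000 × 0.0057292 / (1 − (1+0.0057292)^−300) = $3,032.90.
Monthly savings = $3,385.70 − $3,032.90 = $352.80.
Break-even = $2,000.00 / $352.80 = 5.67 → 6 months.

6 months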